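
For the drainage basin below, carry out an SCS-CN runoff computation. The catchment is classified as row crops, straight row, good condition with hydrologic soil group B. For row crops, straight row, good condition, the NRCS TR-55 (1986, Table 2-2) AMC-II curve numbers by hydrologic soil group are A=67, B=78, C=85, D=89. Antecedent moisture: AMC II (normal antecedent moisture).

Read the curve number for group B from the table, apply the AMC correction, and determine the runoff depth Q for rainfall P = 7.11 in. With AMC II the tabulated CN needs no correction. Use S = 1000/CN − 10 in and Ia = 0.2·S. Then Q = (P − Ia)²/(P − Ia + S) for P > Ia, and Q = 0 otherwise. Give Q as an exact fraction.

Q = 651729841/142463100 in ≈ 4.575 in

NRCS table: row crops, straight row, good condition, soil group B → CN(II) = 78
Average conditions: CN = 78 (no AMC adjustment).
S = 1000/78 − 10 = 110/39 in ≈ 2.821 in
Ia = 0.2·(110/39) = 22/39 in ≈ 0.564 in
P − Ia = 7.110 − 0.564 = 25529/3900 ≈ 6.546 in (> 0, runoff occurs)
Runoff Q = (P−Ia)²/(P−Ia+S) = (6.546)²/(6.546+2.821) = 651729841/142463100 ≈ 4.575 in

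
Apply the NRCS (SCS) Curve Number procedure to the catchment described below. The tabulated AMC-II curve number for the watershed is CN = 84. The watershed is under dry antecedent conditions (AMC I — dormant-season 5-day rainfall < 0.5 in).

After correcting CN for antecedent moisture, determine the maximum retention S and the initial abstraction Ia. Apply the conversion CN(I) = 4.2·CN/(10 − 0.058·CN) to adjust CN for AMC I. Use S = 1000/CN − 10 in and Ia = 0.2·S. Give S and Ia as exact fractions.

S = 2000/441 in ≈ 4.535 in; Ia = 400/441 in ≈ 0.907 in

Adjust CN=84 to AMC I: 4.2·84/(10 − 0.058·84) → (1764/5) ÷ (641/125) = 44100/641 ≈ 68.799
S = 1000/(44100/641) − 10 = 2000/441 in ≈ 4.535 in
Ia = 0.2S: 0.2·4.535 = 0.907 in (exactly 400/441)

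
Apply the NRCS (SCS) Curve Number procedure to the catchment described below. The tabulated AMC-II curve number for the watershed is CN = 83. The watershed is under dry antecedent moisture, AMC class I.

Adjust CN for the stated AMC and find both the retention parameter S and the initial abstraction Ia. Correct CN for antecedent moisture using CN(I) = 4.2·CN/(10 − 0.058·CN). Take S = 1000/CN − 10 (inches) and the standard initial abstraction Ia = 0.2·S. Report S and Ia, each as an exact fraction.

S = 8500/1743 in ≈ 4.877 in; Ia = 1700/1743 in ≈ 0.975 in

Adjust CN=83 to AMC I: 4.2·83/(10 − 0.058·83) → (1743/5) ÷ (2593/500) = 174300/2593 ≈ 67.219
S = 1000/(174300/2593) − 10 = 8500/1743 in ≈ 4.877 in
Ia = 0.2·(8500/1743) = 1700/1743 in ≈ 0.975 in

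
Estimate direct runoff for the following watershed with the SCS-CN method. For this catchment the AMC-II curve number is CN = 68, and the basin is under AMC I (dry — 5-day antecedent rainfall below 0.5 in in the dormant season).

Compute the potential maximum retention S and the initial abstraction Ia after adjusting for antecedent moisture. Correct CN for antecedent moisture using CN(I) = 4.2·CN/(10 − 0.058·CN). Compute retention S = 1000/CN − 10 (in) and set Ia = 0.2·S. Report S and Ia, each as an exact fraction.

CN(I) from CN(II)=68: (4.2·68)/(10 − 0.058·68) = 35700/757 ≈ 47.160
Max retention: S = 1000/(35700/757) − 10 = 4000/357 in (≈ 11.204 in)
Ia = 0.2S: 0.2·11.204 = 2.241 in (exactly 800/357)

S = 4000/357 in ≈ 11.204 in; Ia = 800/357 in ≈ 2.241 in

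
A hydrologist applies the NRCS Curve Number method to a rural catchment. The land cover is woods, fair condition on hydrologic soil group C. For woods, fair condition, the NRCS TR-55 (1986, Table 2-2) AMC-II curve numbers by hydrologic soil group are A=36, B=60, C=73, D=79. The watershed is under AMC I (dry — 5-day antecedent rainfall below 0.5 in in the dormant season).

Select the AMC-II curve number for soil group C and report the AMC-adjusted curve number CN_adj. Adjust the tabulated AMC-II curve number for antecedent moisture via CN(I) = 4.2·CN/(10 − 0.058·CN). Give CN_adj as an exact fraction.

NRCS table: woods, fair condition, soil group C → CN(II) = 73
Dry (AMC I): CN(I) = 4.2·73/(10 − 0.058·73) = (1533/5)/(2883/500) = 51100/961 ≈ 53.174

CN_adj = 51100/961 ≈ 53.174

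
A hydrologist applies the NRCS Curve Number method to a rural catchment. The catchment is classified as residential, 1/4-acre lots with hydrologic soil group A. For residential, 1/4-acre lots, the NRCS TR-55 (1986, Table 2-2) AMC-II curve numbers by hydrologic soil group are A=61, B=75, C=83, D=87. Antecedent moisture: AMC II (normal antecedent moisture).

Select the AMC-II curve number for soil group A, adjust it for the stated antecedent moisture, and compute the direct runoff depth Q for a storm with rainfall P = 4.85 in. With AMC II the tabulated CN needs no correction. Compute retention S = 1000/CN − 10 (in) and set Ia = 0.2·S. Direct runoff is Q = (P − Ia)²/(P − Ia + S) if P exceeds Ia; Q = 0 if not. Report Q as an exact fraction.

NRCS table: residential, 1/4-acre lots, soil group A → CN(II) = 61
AMC II — tabulated CN = 61 applies directly.
Retention S: 1000/CN − 10 with CN=61.000 → S = 390/61 ≈ 6.393 in
Ia = 0.2S: 0.2·6.393 = 1.279 in (exactly 78/61)
Since P=4.850 > Ia=1.279: effective rainfall P−Ia = 4357/1220 in
Q = (4357/1220)²/((4357/1220) + 390/61) = (18983449/1488400)/(12157/1220) = 18983449/14831540 in ≈ 1.280 in

Q = 18983449/14831540 in ≈ 1.280 in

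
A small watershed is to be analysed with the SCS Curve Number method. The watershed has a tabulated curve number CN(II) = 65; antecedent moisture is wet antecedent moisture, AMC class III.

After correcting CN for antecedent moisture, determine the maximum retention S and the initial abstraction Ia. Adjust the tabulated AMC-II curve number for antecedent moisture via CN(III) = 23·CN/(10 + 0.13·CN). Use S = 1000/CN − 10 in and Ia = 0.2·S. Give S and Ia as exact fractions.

Adjust CN=65 to AMC III: 23·65/(10 + 0.13·65) → 1495 ÷ (369/20) = 29900/369 ≈ 81.030
S = 1000/(29900/369) − 10 = 700/299 in ≈ 2.341 in
Initial abstraction Ia = S/5 = (700/299)/5 = 140/299 ≈ 0.468 in

S = 700/299 in ≈ 2.341 in; Ia = 140/299 in ≈ 0.468 in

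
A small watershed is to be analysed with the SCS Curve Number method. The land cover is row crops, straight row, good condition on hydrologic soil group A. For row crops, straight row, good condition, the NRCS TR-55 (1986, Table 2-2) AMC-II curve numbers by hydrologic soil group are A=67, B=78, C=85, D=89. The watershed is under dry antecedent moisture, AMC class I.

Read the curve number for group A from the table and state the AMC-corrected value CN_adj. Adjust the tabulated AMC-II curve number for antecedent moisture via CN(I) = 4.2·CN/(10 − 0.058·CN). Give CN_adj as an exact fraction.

NRCS table: row crops, straight row, good condition, soil group A → CN(II) = 67
CN(I) from CN(II)=67: (4.2·67)/(10 − 0.058·67) = 46900/1019 ≈ 46.026

CN_adj = 46900/1019 ≈ 46.026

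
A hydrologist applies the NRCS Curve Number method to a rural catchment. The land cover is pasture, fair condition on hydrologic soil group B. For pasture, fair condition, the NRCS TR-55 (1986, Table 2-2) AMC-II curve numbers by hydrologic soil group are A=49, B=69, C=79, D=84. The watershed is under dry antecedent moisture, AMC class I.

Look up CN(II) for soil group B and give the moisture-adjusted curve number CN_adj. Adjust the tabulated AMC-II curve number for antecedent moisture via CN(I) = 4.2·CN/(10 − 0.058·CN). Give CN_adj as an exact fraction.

NRCS table: pasture, fair condition, soil group B → CN(II) = 69
CN(I) from CN(II)=69: (4.2·69)/(10 − 0.058·69) = 144900/2999 ≈ 48.316

CN_adj = 144900/2999 ≈ 48.316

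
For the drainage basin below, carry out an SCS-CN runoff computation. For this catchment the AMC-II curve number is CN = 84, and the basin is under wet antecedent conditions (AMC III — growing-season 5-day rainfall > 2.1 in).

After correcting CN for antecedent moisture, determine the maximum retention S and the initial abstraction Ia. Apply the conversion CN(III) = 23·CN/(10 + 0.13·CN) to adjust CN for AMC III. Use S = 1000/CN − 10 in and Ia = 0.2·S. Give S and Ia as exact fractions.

S = 400/483 in ≈ 0.828 in; Ia = 80/483 in ≈ 0.166 in

Wet (AMC III): CN(III) = 23·84/(10 + 0.13·84) = 1932/(523/25) = 48300/523 ≈ 92.352
Retention S: 1000/CN − 10 with CN=92.352 → S = 400/483 ≈ 0.828 in
Ia = 0.2S: 0.2·0.828 = 0.166 in (exactly 80/483)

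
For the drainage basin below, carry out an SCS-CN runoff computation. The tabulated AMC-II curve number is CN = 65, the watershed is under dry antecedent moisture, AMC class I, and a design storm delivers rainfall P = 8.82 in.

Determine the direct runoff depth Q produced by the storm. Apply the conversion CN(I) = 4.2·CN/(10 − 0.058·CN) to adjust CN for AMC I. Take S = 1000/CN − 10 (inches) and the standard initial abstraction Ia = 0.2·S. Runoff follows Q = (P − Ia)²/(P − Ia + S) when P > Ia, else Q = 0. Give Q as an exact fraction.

Q = 148815601/72538050 in ≈ 2.052 in

CN(I) from CN(II)=65: (4.2·65)/(10 − 0.058·65) = 3900/89 ≈ 43.820
Retention S: 1000/CN − 10 with CN=43.820 → S = 500/39 ≈ 12.821 in
Ia = 0.2·(500/39) = 100/39 in ≈ 2.564 in
Excess rainfall: 8.820 − 2.564 = 6.256 in; P > Ia so Q > 0
Q = (12199/1950)²/((12199/1950) + 500/39) = (148815601/3802500)/(37199/1950) = 148815601/72538050 in ≈ 2.052 in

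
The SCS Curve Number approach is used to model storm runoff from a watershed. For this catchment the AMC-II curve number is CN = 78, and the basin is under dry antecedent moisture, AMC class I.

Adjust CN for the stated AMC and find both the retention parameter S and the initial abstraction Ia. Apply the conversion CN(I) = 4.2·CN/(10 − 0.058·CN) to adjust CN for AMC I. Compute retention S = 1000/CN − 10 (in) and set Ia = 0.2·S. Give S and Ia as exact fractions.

Adjust CN=78 to AMC I: 4.2·78/(10 − 0.058·78) → (1638/5) ÷ (1369/250) = 81900/1369 ≈ 59.825
S = 1000/(81900/1369) − 10 = 5500/819 in ≈ 6.716 in
Ia = 0.2S: 0.2·6.716 = 1.343 in (exactly 1100/819)

S = 5500/819 in ≈ 6.716 in; Ia = 1100/819 in ≈ 1.343 in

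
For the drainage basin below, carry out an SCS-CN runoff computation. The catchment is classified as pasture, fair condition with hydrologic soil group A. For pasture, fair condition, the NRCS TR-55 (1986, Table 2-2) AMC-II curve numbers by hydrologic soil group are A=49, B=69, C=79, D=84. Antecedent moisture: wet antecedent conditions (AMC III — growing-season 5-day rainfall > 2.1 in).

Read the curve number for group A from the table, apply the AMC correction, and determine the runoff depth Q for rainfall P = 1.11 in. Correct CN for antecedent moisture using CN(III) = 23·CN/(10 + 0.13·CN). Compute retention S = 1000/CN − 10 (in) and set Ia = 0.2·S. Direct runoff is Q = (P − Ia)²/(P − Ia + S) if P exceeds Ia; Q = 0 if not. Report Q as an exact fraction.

NRCS table: pasture, fair condition, soil group A → CN(II) = 49
Wet (AMC III): CN(III) = 23·49/(10 + 0.13·49) = 1127/(1637/100) = 112700/1637 ≈ 68.845
Max retention: S = 1000/(112700/1637) − 10 = 5100/1127 in (≈ 4.525 in)
Initial abstraction Ia = S/5 = (5100/1127)/5 = 1020/1127 ≈ 0.905 in
Since P=1.110 > Ia=0.905: effective rainfall P−Ia = 23097/112700 in
Q: (23097/112700)² ÷ (533097/112700) = 59274601/6675559100 in (≈ 0.009 in)

Q = 59274601/6675559100 in ≈ 0.009 in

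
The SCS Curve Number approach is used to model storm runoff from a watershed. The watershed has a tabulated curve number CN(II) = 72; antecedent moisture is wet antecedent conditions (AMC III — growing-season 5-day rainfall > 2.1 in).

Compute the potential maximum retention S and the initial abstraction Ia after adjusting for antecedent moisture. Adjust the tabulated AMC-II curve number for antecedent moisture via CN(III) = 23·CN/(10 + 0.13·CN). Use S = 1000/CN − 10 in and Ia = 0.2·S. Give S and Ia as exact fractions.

Adjust CN=72 to AMC III: 23·72/(10 + 0.13·72) → 1656 ÷ (484/25) = 10350/121 ≈ 85.537
S = 1000/(10350/121) − 10 = 350/207 in ≈ 1.691 in
Initial abstraction Ia = S/5 = (350/207)/5 = 70/207 ≈ 0.338 in

S = 350/207 in ≈ 1.691 in; Ia = 70/207 in ≈ 0.338 in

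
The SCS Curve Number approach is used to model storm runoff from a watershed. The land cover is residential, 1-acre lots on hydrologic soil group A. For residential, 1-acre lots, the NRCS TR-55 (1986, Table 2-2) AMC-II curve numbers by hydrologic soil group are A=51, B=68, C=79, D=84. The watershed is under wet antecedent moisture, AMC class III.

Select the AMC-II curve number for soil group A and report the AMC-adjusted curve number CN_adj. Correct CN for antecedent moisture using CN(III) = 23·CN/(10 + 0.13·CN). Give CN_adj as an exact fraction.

CN_adj = 117300/1663 ≈ 70.535

NRCS table: residential, 1-acre lots, soil group A → CN(II) = 51
Adjust CN=51 to AMC III: 23·51/(10 + 0.13·51) → 1173 ÷ (1663/100) = 117300/1663 ≈ 70.535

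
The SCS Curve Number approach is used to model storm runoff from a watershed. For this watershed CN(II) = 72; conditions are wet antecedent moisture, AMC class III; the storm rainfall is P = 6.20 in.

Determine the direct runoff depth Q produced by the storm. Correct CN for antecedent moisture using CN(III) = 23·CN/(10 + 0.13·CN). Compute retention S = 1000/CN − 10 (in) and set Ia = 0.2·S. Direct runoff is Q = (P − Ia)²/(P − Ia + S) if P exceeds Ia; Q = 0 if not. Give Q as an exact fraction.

Q = 36808489/8090595 in ≈ 4.550 in

Adjust CN=72 to AMC III: 23·72/(10 + 0.13·72) → 1656 ÷ (484/25) = 10350/121 ≈ 85.537
Max retention: S = 1000/(10350/121) − 10 = 350/207 in (≈ 1.691 in)
Initial abstraction Ia = S/5 = (350/207)/5 = 70/207 ≈ 0.338 in
Excess rainfall: 6.200 − 0.338 = 5.862 in; P > Ia so Q > 0
Q = (6067/1035)²/((6067/1035) + 350/207) = (36808489/1071225)/(7817/1035) = 36808489/8090595 in ≈ 4.550 in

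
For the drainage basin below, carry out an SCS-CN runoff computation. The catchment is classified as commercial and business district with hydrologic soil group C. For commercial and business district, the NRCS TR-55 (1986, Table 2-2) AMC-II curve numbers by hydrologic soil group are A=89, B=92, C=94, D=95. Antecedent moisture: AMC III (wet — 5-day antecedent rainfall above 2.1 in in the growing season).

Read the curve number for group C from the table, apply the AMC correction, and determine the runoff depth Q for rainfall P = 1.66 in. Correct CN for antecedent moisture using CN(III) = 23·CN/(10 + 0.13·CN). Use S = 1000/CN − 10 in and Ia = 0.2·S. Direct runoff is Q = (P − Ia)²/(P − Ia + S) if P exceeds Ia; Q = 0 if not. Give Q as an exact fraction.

Q = 7520878729/5498128150 in ≈ 1.368 in

NRCS table: commercial and business district, soil group C → CN(II) = 94
Wet (AMC III): CN(III) = 23·94/(10 + 0.13·94) = 2162/(1111/50) = 108100/1111 ≈ 97.300
S = 1000/(108100/1111) − 10 = 300/1081 in ≈ 0.278 in
Initial abstraction Ia = S/5 = (300/1081)/5 = 60/1081 ≈ 0.056 in
Excess rainfall: 1.660 − 0.056 = 1.604 in; P > Ia so Q > 0
Q: (86723/54050)² ÷ (101723/54050) = 7520878729/5498128150 in (≈ 1.368 in)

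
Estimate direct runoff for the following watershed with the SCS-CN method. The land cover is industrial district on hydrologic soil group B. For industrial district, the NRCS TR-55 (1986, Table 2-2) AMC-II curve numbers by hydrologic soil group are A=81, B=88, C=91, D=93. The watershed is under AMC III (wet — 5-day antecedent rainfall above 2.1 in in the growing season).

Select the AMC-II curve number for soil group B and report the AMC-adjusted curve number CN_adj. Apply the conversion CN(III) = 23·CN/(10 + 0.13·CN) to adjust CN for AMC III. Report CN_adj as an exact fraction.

NRCS table: industrial district, soil group B → CN(II) = 88
Wet (AMC III): CN(III) = 23·88/(10 + 0.13·88) = 2024/(536/25) = 6325/67 ≈ 94.403

CN_adj = 6325/67 ≈ 94.403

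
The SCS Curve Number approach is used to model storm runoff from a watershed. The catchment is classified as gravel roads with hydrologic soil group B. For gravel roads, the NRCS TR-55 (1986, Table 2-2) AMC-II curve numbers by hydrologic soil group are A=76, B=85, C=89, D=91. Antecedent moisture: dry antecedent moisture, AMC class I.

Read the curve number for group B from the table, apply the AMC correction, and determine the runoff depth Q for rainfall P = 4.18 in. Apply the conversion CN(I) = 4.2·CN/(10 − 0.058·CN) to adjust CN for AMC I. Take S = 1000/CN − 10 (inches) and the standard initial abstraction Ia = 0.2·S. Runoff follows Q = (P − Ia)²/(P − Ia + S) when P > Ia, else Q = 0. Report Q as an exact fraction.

Q = 394856641/266982450 in ≈ 1.479 in

NRCS table: gravel roads, soil group B → CN(II) = 85
Dry (AMC I): CN(I) = 4.2·85/(10 − 0.058·85) = 357/(507/100) = 11900/169 ≈ 70.414
S = 1000/(11900/169) − 10 = 500/119 in ≈ 4.202 in
Ia = 0.2·(500/119) = 100/119 in ≈ 0.840 in
Excess rainfall: 4.180 − 0.840 = 3.340 in; P > Ia so Q > 0
Q = (19871/5950)²/((19871/5950) + 500/119) = (394856641/35402500)/(44871/5950) = 394856641/266982450 in ≈ 1.479 in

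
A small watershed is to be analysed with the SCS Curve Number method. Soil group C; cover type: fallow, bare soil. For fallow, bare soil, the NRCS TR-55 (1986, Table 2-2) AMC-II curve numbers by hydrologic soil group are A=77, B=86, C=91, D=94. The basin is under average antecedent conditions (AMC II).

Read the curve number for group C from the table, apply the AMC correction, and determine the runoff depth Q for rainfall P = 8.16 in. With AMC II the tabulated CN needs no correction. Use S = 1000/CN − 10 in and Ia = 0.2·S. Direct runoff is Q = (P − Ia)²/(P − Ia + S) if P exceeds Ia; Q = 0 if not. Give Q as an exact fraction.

Q = 27343083/3860675 in ≈ 7.082 in

NRCS table: fallow, bare soil, soil group C → CN(II) = 91
Average conditions: CN = 91 (no AMC adjustment).
Max retention: S = 1000/91 − 10 = 90/91 in (≈ 0.989 in)
Initial abstraction Ia = S/5 = (90/91)/5 = 18/91 ≈ 0.198 in
Since P=8.160 > Ia=0.198: effective rainfall P−Ia = 18114/2275 in
Runoff Q = (P−Ia)²/(P−Ia+S) = (7.962)²/(7.962+0.989) = 27343083/3860675 ≈ 7.082 in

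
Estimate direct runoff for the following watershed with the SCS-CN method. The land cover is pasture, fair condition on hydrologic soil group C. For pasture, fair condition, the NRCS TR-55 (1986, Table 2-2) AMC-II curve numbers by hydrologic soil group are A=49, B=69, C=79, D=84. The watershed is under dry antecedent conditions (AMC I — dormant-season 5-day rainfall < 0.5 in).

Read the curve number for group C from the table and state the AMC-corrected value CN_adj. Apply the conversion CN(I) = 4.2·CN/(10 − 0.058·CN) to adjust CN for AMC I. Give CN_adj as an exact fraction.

CN_adj = 7900/129 ≈ 61.240

NRCS table: pasture, fair condition, soil group C → CN(II) = 79
CN(I) from CN(II)=79: (4.2·79)/(10 − 0.058·79) = 7900/129 ≈ 61.240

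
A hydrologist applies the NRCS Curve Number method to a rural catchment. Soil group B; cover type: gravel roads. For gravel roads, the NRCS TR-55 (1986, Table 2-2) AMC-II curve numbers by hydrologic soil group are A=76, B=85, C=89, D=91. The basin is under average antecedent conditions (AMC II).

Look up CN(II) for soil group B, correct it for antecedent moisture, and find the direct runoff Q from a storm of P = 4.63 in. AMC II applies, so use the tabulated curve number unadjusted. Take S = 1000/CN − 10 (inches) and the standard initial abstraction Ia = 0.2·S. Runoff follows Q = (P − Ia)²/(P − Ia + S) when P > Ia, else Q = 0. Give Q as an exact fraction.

NRCS table: gravel roads, soil group B → CN(II) = 85
CN(II) = 85; AMC II needs no correction.
Retention S: 1000/CN − 10 with CN=85.000 → S = 30/17 ≈ 1.765 in
Initial abstraction Ia = S/5 = (30/17)/5 = 6/17 ≈ 0.353 in
Since P=4.630 > Ia=0.353: effective rainfall P−Ia = 7271/1700 in
Q: (7271/1700)² ÷ (10271/1700) = 52867441/17460700 in (≈ 3.028 in)

Q = 52867441/17460700 in ≈ 3.028 in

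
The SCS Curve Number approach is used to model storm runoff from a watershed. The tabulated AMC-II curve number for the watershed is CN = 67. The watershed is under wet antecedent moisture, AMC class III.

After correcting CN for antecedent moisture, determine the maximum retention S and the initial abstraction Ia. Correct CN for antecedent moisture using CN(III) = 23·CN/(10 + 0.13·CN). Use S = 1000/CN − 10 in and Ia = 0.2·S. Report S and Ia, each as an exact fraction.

S = 3300/1541 in ≈ 2.141 in; Ia = 660/1541 in ≈ 0.428 in

Adjust CN=67 to AMC III: 23·67/(10 + 0.13·67) → 1541 ÷ (1871/100) = 154100/1871 ≈ 82.362
S = 1000/(154100/1871) − 10 = 3300/1541 in ≈ 2.141 in
Initial abstraction Ia = S/5 = (3300/1541)/5 = 660/1541 ≈ 0.428 in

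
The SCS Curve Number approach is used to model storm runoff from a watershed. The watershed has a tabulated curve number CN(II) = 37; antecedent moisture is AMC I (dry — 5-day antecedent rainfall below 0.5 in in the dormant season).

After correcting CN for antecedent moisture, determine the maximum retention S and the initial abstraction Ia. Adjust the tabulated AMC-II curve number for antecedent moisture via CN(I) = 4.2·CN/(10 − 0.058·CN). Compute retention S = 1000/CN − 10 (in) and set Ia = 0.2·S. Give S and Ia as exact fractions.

Dry (AMC I): CN(I) = 4.2·37/(10 − 0.058·37) = (777/5)/(3927/500) = 3700/187 ≈ 19.786
Retention S: 1000/CN − 10 with CN=19.786 → S = 1500/37 ≈ 40.541 in
Initial abstraction Ia = S/5 = (1500/37)/5 = 300/37 ≈ 8.108 in

S = 1500/37 in ≈ 40.541 in; Ia = 300/37 in ≈ 8.108 in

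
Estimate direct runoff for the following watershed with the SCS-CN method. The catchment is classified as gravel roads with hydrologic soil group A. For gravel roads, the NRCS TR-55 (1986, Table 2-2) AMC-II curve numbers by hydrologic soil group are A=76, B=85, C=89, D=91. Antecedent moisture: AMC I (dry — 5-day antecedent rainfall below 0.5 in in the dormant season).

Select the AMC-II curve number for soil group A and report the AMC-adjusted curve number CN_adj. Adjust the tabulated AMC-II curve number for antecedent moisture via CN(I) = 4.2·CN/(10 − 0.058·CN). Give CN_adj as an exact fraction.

CN_adj = 13300/233 ≈ 57.082

NRCS table: gravel roads, soil group A → CN(II) = 76
CN(I) from CN(II)=76: (4.2·76)/(10 − 0.058·76) = 13300/233 ≈ 57.082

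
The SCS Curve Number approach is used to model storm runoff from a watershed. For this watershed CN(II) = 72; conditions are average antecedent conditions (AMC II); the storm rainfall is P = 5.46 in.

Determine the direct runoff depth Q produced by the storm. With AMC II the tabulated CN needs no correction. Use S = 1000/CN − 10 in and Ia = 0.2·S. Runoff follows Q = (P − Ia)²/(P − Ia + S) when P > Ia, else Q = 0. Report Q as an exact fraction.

Q = 634207/247950 in ≈ 2.558 in

Average conditions: CN = 72 (no AMC adjustment).
Retention S: 1000/CN − 10 with CN=72.000 → S = 35/9 ≈ 3.889 in
Ia = 0.2·(35/9) = 7/9 in ≈ 0.778 in
Since P=5.460 > Ia=0.778: effective rainfall P−Ia = 2107/450 in
Q: (2107/450)² ÷ (3857/450) = 634207/247950 in (≈ 2.558 in)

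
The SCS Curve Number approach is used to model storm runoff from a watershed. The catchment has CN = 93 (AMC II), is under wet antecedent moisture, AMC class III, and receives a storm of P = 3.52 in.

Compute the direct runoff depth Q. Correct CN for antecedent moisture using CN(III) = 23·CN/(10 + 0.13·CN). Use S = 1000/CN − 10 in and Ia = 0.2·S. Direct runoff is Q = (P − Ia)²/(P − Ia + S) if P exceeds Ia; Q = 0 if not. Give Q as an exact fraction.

Q = 4265738978/1351794525 in ≈ 3.156 in

CN(III) from CN(II)=93: (23·93)/(10 + 0.13·93) = 213900/2209 ≈ 96.831
S = 1000/(213900/2209) − 10 = 700/2139 in ≈ 0.327 in
Ia = 0.2·(700/2139) = 140/2139 in ≈ 0.065 in
Since P=3.520 > Ia=0.065: effective rainfall P−Ia = 184732/53475 in
Q: (184732/53475)² ÷ (202232/53475) = 4265738978/1351794525 in (≈ 3.156 in)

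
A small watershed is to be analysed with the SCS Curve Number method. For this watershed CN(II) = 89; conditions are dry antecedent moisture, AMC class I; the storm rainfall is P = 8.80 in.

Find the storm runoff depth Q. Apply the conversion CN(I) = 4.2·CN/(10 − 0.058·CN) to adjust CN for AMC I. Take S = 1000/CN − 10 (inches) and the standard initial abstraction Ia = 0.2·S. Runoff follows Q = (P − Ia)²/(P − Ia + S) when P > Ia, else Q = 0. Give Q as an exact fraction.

Q = 133827584/22138305 in ≈ 6.045 in

CN(I) from CN(II)=89: (4.2·89)/(10 − 0.058·89) = 186900/2419 ≈ 77.263
Max retention: S = 1000/(186900/2419) − 10 = 5500/1869 in (≈ 2.943 in)
Ia = 0.2S: 0.2·2.943 = 0.589 in (exactly 1100/1869)
P − Ia = 8.800 − 0.589 = 76736/9345 ≈ 8.211 in (> 0, runoff occurs)
Q = (76736/9345)²/((76736/9345) + 5500/1869) = (5888413696/87329025)/(104236/9345) = 133827584/22138305 in ≈ 6.045 in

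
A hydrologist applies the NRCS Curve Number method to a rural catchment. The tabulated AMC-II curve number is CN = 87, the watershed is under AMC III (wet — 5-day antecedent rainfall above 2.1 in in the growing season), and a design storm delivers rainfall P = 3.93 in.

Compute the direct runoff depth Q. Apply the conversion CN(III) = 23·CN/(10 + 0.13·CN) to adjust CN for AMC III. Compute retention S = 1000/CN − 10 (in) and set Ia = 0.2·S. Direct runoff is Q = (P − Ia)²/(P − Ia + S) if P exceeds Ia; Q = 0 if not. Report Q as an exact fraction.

Q = 578197514449/178167639300 in ≈ 3.245 in

CN(III) from CN(II)=87: (23·87)/(10 + 0.13·87) = 200100/2131 ≈ 93.900
S = 1000/(200100/2131) − 10 = 1300/2001 in ≈ 0.650 in
Initial abstraction Ia = S/5 = (1300/2001)/5 = 260/2001 ≈ 0.130 in
Since P=3.930 > Ia=0.130: effective rainfall P−Ia = 760393/200100 in
Q = (760393/200100)²/((760393/200100) + 1300/2001) = (578197514449/40040010000)/(890393/200100) = 578197514449/178167639300 in ≈ 3.245 in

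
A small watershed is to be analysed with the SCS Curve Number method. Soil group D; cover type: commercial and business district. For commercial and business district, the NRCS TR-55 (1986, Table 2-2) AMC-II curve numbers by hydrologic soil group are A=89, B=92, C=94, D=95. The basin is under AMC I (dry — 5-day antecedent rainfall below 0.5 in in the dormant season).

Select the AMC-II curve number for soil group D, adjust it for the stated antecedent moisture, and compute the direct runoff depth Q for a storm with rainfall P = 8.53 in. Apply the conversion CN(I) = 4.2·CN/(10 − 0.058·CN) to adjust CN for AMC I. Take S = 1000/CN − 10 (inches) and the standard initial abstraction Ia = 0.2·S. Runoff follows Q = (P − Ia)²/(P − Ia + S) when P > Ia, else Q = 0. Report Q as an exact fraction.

Q = 109129140409/15175845300 in ≈ 7.191 in

NRCS table: commercial and business district, soil group D → CN(II) = 95
Dry (AMC I): CN(I) = 4.2·95/(10 − 0.058·95) = 399/(449/100) = 39900/449 ≈ 88.864
Max retention: S = 1000/(39900/449) − 10 = 500/399 in (≈ 1.253 in)
Ia = 0.2S: 0.2·1.253 = 0.251 in (exactly 100/399)
Excess rainfall: 8.530 − 0.251 = 8.279 in; P > Ia so Q > 0
Q: (330347/39900)² ÷ (380347/39900) = 109129140409/15175845300 in (≈ 7.191 in)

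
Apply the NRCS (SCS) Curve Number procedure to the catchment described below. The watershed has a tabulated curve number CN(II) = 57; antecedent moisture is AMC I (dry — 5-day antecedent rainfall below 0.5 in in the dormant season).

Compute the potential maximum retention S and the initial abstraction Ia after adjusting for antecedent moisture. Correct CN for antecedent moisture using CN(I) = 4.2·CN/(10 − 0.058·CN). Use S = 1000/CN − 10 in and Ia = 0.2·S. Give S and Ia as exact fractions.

S = 21500/1197 in ≈ 17.962 in; Ia = 4300/1197 in ≈ 3.592 in

Dry (AMC I): CN(I) = 4.2·57/(10 − 0.058·57) = (1197/5)/(3347/500) = 119700/3347 ≈ 35.763
Retention S: 1000/CN − 10 with CN=35.763 → S = 21500/1197 ≈ 17.962 in
Ia = 0.2S: 0.2·17.962 = 3.592 in (exactly 4300/1197)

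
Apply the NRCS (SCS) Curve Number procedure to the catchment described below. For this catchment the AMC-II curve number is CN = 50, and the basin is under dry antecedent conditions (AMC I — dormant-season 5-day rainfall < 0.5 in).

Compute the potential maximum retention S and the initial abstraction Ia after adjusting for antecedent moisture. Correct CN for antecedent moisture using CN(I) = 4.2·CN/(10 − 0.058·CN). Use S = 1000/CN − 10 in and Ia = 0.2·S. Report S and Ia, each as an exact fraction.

S = 500/21 in ≈ 23.810 in; Ia = 100/21 in ≈ 4.762 in

Adjust CN=50 to AMC I: 4.2·50/(10 − 0.058·50) → 210 ÷ (71/10) = 2100/71 ≈ 29.577
Max retention: S = 1000/(2100/71) − 10 = 500/21 in (≈ 23.810 in)
Ia = 0.2S: 0.2·23.810 = 4.762 in (exactly 100/21)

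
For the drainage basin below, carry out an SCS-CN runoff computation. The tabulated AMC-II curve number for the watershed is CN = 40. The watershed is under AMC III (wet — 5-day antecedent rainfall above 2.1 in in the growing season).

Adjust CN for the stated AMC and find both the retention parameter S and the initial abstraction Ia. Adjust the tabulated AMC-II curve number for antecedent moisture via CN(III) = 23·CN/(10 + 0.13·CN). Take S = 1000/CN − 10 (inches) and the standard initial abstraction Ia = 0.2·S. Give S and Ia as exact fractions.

Adjust CN=40 to AMC III: 23·40/(10 + 0.13·40) → 920 ÷ (76/5) = 1150/19 ≈ 60.526
S = 1000/(1150/19) − 10 = 150/23 in ≈ 6.522 in
Initial abstraction Ia = S/5 = (150/23)/5 = 30/23 ≈ 1.304 in

S = 150/23 in ≈ 6.522 in; Ia = 30/23 in ≈ 1.304 in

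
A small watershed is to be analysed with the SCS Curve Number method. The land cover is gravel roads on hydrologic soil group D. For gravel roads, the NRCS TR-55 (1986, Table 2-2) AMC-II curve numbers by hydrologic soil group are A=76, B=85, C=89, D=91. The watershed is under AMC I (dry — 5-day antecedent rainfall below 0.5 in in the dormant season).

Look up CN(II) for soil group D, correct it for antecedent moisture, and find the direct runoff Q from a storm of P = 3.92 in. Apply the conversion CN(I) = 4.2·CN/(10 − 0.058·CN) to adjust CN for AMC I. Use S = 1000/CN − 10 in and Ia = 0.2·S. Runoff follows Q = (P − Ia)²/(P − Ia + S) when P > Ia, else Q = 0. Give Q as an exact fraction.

Q = 1508432738/735942025 in ≈ 2.050 in

NRCS table: gravel roads, soil group D → CN(II) = 91
Dry (AMC I): CN(I) = 4.2·91/(10 − 0.058·91) = (1911/5)/(2361/500) = 63700/787 ≈ 80.940
S = 1000/(63700/787) − 10 = 1500/637 in ≈ 2.355 in
Ia = 0.2·(1500/637) = 300/637 in ≈ 0.471 in
P − Ia = 3.920 − 0.471 = 54926/15925 ≈ 3.449 in (> 0, runoff occurs)
Q: (54926/15925)² ÷ (92426/15925) = 1508432738/735942025 in (≈ 2.050 in)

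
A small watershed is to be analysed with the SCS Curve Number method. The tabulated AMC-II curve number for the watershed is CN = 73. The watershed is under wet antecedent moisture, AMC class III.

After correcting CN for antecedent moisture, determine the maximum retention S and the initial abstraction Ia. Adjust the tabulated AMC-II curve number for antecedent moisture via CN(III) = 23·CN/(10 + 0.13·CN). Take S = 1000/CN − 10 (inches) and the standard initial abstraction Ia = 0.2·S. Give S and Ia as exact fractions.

Wet (AMC III): CN(III) = 23·73/(10 + 0.13·73) = 1679/(1949/100) = 167900/1949 ≈ 86.147
Retention S: 1000/CN − 10 with CN=86.147 → S = 2700/1679 ≈ 1.608 in
Ia = 0.2S: 0.2·1.608 = 0.322 in (exactly 540/1679)

S = 2700/1679 in ≈ 1.608 in; Ia = 540/1679 in ≈ 0.322 in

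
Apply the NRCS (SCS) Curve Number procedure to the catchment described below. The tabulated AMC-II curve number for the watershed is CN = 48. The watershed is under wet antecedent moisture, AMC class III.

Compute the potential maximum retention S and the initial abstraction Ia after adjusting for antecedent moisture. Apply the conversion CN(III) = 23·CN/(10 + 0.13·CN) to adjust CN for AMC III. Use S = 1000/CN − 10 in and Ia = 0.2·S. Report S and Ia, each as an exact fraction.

Wet (AMC III): CN(III) = 23·48/(10 + 0.13·48) = 1104/(406/25) = 13800/203 ≈ 67.980
Retention S: 1000/CN − 10 with CN=67.980 → S = 325/69 ≈ 4.710 in
Ia = 0.2·(325/69) = 65/69 in ≈ 0.942 in

S = 325/69 in ≈ 4.710 in; Ia = 65/69 in ≈ 0.942 in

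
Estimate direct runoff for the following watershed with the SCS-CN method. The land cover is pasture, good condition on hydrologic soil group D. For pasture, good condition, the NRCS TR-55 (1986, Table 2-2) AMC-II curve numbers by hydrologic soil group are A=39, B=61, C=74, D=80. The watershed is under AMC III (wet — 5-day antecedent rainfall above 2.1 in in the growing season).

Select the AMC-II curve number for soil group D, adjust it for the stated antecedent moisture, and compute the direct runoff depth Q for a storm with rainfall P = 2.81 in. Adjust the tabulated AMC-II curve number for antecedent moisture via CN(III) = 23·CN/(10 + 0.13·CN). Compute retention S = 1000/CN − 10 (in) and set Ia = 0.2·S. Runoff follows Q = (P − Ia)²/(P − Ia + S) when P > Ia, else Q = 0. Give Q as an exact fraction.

Q = 35557369/19464900 in ≈ 1.827 in

NRCS table: pasture, good condition, soil group D → CN(II) = 80
Adjust CN=80 to AMC III: 23·80/(10 + 0.13·80) → 1840 ÷ (102/5) = 4600/51 ≈ 90.196
S = 1000/(4600/51) − 10 = 25/23 in ≈ 1.087 in
Initial abstraction Ia = S/5 = (25/23)/5 = 5/23 ≈ 0.217 in
P − Ia = 2.810 − 0.217 = 5963/2300 ≈ 2.593 in (> 0, runoff occurs)
Q: (5963/2300)² ÷ (8463/2300) = 35557369/19464900 in (≈ 1.827 in)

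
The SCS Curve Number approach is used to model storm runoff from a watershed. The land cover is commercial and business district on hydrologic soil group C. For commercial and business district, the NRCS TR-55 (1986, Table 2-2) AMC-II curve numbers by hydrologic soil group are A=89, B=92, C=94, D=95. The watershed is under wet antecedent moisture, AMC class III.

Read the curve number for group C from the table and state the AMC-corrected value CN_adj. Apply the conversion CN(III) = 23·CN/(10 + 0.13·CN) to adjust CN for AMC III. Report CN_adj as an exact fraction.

CN_adj = 108100/1111 ≈ 97.300

NRCS table: commercial and business district, soil group C → CN(II) = 94
CN(III) from CN(II)=94: (23·94)/(10 + 0.13·94) = 108100/1111 ≈ 97.300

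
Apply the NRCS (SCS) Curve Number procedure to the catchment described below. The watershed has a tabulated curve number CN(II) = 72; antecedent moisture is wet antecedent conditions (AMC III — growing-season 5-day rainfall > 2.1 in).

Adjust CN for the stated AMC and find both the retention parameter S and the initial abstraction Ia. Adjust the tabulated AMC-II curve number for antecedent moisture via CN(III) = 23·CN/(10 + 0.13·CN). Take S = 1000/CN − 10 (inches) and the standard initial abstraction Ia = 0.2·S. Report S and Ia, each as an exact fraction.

S = 350/207 in ≈ 1.691 in; Ia = 70/207 in ≈ 0.338 in

Wet (AMC III): CN(III) = 23·72/(10 + 0.13·72) = 1656/(484/25) = 10350/121 ≈ 85.537
Max retention: S = 1000/(10350/121) − 10 = 350/207 in (≈ 1.691 in)
Ia = 0.2S: 0.2·1.691 = 0.338 in (exactly 70/207)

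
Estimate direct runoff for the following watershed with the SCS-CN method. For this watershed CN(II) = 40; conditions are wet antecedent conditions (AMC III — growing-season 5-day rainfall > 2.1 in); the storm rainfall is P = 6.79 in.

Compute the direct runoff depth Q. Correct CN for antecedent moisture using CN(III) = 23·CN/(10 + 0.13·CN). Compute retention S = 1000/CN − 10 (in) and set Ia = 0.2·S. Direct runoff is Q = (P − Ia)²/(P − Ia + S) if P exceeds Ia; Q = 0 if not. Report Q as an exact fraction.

CN(III) from CN(II)=40: (23·40)/(10 + 0.13·40) = 1150/19 ≈ 60.526
Max retention: S = 1000/(1150/19) − 10 = 150/23 in (≈ 6.522 in)
Ia = 0.2·(150/23) = 30/23 in ≈ 1.304 in
P − Ia = 6.790 − 1.304 = 12617/2300 ≈ 5.486 in (> 0, runoff occurs)
Runoff Q = (P−Ia)²/(P−Ia+S) = (5.486)²/(5.486+6.522) = 159188689/63519100 ≈ 2.506 in

Q = 159188689/63519100 in ≈ 2.506 in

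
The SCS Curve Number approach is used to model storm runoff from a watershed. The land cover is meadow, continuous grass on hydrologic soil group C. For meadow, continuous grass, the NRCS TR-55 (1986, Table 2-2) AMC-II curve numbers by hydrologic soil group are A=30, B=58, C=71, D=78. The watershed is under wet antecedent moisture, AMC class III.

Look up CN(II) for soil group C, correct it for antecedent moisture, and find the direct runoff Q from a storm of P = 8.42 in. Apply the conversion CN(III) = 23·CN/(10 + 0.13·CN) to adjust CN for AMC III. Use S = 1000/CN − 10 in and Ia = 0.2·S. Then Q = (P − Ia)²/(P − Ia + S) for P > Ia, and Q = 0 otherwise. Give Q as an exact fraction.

Q = 433613031049/65605203450 in ≈ 6.609 in

NRCS table: meadow, continuous grass, soil group C → CN(II) = 71
Wet (AMC III): CN(III) = 23·71/(10 + 0.13·71) = 1633/(1923/100) = 163300/1923 ≈ 84.919
S = 1000/(163300/1923) − 10 = 2900/1633 in ≈ 1.776 in
Initial abstraction Ia = S/5 = (2900/1633)/5 = 580/1633 ≈ 0.355 in
P − Ia = 8.420 − 0.355 = 658493/81650 ≈ 8.065 in (> 0, runoff occurs)
Runoff Q = (P−Ia)²/(P−Ia+S) = (8.065)²/(8.065+1.776) = 433613031049/65605203450 ≈ 6.609 in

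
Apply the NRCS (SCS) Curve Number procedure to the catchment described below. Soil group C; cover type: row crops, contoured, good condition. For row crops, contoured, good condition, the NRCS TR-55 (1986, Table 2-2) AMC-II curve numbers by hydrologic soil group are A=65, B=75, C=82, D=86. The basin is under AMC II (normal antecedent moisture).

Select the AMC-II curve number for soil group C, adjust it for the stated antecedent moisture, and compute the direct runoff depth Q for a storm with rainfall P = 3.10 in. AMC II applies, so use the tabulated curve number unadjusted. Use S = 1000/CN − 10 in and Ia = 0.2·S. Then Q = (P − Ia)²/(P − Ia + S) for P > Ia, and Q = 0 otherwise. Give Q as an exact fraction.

NRCS table: row crops, contoured, good condition, soil group C → CN(II) = 82
CN(II) = 82; AMC II needs no correction.
S = 1000/82 − 10 = 90/41 in ≈ 2.195 in
Ia = 0.2S: 0.2·2.195 = 0.439 in (exactly 18/41)
Excess rainfall: 3.100 − 0.439 = 2.661 in; P > Ia so Q > 0
Q = (1091/410)²/((1091/410) + 90/41) = (1190281/168100)/(1991/410) = 1190281/816310 in ≈ 1.458 in

Q = 1190281/816310 in ≈ 1.458 in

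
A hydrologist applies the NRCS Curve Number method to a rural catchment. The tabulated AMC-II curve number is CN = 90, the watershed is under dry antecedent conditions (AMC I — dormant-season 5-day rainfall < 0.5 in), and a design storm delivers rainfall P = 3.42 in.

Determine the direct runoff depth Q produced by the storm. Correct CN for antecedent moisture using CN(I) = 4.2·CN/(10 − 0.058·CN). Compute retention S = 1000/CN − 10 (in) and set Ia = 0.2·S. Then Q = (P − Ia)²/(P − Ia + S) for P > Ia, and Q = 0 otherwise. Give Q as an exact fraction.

Dry (AMC I): CN(I) = 4.2·90/(10 − 0.058·90) = 378/(239/50) = 18900/239 ≈ 79.079
Max retention: S = 1000/(18900/239) − 10 = 500/189 in (≈ 2.646 in)
Ia = 0.2·(500/189) = 100/189 in ≈ 0.529 in
Since P=3.420 > Ia=0.529: effective rainfall P−Ia = 27319/9450 in
Q = (27319/9450)²/((27319/9450) + 500/189) = (746327761/89302500)/(52319/9450) = 746327761/494414550 in ≈ 1.510 in

Q = 746327761/494414550 in ≈ 1.510 in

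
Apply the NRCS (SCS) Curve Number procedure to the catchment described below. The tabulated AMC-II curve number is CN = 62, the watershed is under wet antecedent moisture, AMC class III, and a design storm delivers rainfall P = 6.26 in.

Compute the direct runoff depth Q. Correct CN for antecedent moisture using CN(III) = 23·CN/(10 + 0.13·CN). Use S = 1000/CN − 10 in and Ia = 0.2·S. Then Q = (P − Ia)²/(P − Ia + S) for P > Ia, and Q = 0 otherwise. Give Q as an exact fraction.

Adjust CN=62 to AMC III: 23·62/(10 + 0.13·62) → 1426 ÷ (903/50) = 71300/903 ≈ 78.959
S = 1000/(71300/903) − 10 = 1900/713 in ≈ 2.665 in
Initial abstraction Ia = S/5 = (1900/713)/5 = 380/713 ≈ 0.533 in
Since P=6.260 > Ia=0.533: effective rainfall P−Ia = 204169/35650 in
Q = (204169/35650)²/((204169/35650) + 1900/713) = (41684980561/1270922500)/(299169/35650) = 41684980561/10665374850 in ≈ 3.908 in

Q = 41684980561/10665374850 in ≈ 3.908 in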